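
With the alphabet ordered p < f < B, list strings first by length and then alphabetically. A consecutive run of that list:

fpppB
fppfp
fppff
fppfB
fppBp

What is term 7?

fppBB

Advancing 2 positions from fppBp through fppBp → fppBf reaches term 7.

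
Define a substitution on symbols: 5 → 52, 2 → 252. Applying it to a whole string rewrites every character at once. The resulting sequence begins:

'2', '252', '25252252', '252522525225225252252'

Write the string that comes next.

Rewriting the 21 symbols of 252522525225225252252 one by one yields 252 52 252 52 252 252 52 252 52 252 252 52 252 252 52 252 52 252 252 52 252; concatenated:

2525225252252252522525225225252252252522525225225252252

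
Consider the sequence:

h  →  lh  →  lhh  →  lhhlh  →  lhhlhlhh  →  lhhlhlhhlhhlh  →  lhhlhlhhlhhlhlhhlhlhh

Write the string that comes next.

From term 3 onward, concatenate the last term with the second-to-last: lh·h = lhh, lhh·lh = lhhlh, …
Continuing: lhhlhlhhlhhlhlhhlhlhh · lhhlhlhhlhhlh gives term 8.

lhhlhlhhlhhlhlhhlhlhhlhhlhlhhlhhlh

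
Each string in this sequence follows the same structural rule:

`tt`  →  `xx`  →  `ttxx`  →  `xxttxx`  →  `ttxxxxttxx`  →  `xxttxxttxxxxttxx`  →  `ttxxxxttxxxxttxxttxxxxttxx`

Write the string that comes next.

xxttxxttxxxxttxxttxxxxttxxxxttxxttxxxxttxx

This is a Fibonacci-style word recurrence s(k) = s(k−2)·s(k−1): e.g. tt·xx = ttxx.
So term 8 is xxttxxttxxxxttxx·ttxxxxttxxxxttxxttxxxxttxx.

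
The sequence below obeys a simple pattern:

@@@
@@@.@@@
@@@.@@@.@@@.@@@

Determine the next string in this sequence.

s(k+1) = s(k)·.·s(k) — each term doubles the last with '.' between the halves.
One more doubling of @@@.@@@.@@@.@@@ gives the answer.

@@@.@@@.@@@.@@@.@@@.@@@.@@@.@@@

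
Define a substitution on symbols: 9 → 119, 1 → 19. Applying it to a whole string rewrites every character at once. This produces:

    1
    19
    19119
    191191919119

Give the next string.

19119191911919119191191919119

Apply φ to 191191919119 symbol by symbol: 1→19, 9→119, 1→19, 1→19, 9→119, 1→19, 9→119, 1→19, 9→119, 1→19, 1→19, 9→119; joined: 19 119 19 19 119 19 119 19 119 19 19 119.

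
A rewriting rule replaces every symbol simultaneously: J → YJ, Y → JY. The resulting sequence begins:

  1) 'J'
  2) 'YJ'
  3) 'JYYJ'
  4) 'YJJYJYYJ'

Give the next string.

Apply φ to YJJYJYYJ symbol by symbol: Y→JY, J→YJ, J→YJ, Y→JY, J→YJ, Y→JY, Y→JY, J→YJ; joined: JY YJ YJ JY YJ JY JY YJ.

JYYJYJJYYJJYJYYJ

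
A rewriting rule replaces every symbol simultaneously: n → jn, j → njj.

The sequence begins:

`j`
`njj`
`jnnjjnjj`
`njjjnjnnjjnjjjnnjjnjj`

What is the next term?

Rewriting the 21 symbols of njjjnjnnjjnjjjnnjjnjj one by one yields jn njj njj njj jn njj jn jn njj njj jn njj njj njj jn jn njj njj jn njj njj; concatenated:

jnnjjnjjnjjjnnjjjnjnnjjnjjjnnjjnjjnjjjnjnnjjnjjjnnjjnjj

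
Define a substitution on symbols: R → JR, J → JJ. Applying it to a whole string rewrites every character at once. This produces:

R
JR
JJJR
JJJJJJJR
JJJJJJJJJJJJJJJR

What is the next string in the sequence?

Applying the rule to each of the 16 symbols of JJJJJJJJJJJJJJJR gives the pieces JJ JJ JJ JJ JJ JJ JJ JJ JJ JJ JJ JJ JJ JJ JJ JR, which concatenate to the answer.

JJJJJJJJJJJJJJJJJJJJJJJJJJJJJJJR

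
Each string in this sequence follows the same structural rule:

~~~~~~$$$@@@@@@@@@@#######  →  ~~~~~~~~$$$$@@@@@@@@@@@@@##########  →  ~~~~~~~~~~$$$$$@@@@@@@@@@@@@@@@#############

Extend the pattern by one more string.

Each string has the form ~^{2n} $^{n} @^{3n+1} #^{3n-2}, where the shown terms are n = 3, 4, 5.
At n = 6 the blocks have lengths 12, 6, 19, 16.

~~~~~~~~~~~~$$$$$$@@@@@@@@@@@@@@@@@@@################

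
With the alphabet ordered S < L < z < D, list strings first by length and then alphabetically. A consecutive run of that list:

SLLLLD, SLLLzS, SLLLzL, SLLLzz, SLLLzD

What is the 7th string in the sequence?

Stepping forward 2 times from SLLLzD: SLLLzD → SLLLDS, then the target.

SLLLDL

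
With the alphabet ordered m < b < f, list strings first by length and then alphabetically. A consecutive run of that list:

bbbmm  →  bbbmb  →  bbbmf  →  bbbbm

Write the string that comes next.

Find the rightmost character of bbbbm below f, bump it to the next letter, and reset everything to its right to m.

bbbbb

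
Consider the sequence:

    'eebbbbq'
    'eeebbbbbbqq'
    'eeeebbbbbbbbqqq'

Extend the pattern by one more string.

The n-th term is n e's then 2n b's then n-1 q's, where the shown terms are n = 2, 3, 4.
At n = 5 the blocks have lengths 5, 10, 4.

eeeeebbbbbbbbbbqqqq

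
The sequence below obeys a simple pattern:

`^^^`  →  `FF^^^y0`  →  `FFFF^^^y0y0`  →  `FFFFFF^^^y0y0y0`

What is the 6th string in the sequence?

FFFFFFFFFF^^^y0y0y0y0y0

Every step adds FF to the front and y0 to the end of the previous string.
From FFFFFF^^^y0y0y0, 2 further steps: FFFFFF^^^y0y0y0 → FFFFFFFF^^^y0y0y0y0 → (answer).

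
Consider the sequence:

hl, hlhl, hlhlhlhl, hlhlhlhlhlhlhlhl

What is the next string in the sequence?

s(k+1) = s(k)·s(k) — each term doubles the last.
Doubling hlhlhlhlhlhlhlhl:

hlhlhlhlhlhlhlhlhlhlhlhlhlhlhlhl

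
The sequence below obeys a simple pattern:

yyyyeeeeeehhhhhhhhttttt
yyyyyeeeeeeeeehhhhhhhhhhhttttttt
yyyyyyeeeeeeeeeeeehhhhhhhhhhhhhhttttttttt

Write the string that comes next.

Term n consists of n+2 y's, followed by 3n e's, followed by 3n+2 h's, followed by 2n+1 t's, where the shown terms are n = 2, 3, 4.
Setting n = 5 gives 7, 15, 17, 11 characters in each block.

yyyyyyyeeeeeeeeeeeeeeehhhhhhhhhhhhhhhhhttttttttttt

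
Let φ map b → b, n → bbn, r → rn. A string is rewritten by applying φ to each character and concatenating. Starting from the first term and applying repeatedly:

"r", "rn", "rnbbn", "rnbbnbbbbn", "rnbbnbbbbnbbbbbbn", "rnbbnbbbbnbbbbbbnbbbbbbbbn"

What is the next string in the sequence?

rnbbnbbbbnbbbbbbnbbbbbbbbnbbbbbbbbbbn

Replace each of the 26 characters of rnbbnbbbbnbbbbbbnbbbbbbbbn in place — rn bbn b b bbn b b b b bbn b b b b b b bbn b b b b b b b b bbn — and concatenate.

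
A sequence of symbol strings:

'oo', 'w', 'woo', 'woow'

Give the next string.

woowwoo

Each term (from the third on) is the previous term followed by the one before it: term 3 = w·oo = woo.
Continuing: woow · woo gives term 5.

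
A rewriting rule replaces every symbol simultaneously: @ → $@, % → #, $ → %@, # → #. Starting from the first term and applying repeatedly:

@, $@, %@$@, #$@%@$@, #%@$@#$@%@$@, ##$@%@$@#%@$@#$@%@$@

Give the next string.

##%@$@#$@%@$@##$@%@$@#%@$@#$@%@$@

φ(##$@%@$@#%@$@#$@%@$@) expands symbol-by-symbol to # # %@ $@ # $@ %@ $@ # # $@ %@ $@ # %@ $@ # $@ %@ $@; joining the 20 pieces gives the next term.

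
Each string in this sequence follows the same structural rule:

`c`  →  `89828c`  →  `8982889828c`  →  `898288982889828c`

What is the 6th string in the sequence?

8982889828898288982889828c

Every step adds 89828 at the front: s(k+1) = 89828·s(k).
From 898288982889828c, 2 further steps: 898288982889828c → 89828898288982889828c → (answer).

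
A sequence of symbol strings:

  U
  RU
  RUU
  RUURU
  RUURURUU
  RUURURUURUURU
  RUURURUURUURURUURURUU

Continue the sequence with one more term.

RUURURUURUURURUURURUURUURURUURUURU

This is a Fibonacci-style word recurrence s(k) = s(k−1)·s(k−2): e.g. RU·U = RUU.
Continuing: RUURURUURUURURUURURUU · RUURURUURUURU gives term 8.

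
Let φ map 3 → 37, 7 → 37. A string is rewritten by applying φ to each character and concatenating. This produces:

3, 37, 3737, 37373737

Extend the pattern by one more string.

3737373737373737

Apply φ to 37373737 symbol by symbol: 3→37, 7→37, 3→37, 7→37, 3→37, 7→37, 3→37, 7→37; joined: 37 37 37 37 37 37 37 37.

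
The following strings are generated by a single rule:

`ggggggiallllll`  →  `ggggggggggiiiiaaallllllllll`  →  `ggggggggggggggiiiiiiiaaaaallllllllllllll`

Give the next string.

ggggggggggggggggggiiiiiiiiiiaaaaaaallllllllllllllllll

Term n consists of 4n+2 g's, followed by 3n-2 i's, followed by 2n-1 a's, followed by 4n+2 l's (n = 1, 2, …).
At n = 4 the blocks have lengths 18, 10, 7, 18.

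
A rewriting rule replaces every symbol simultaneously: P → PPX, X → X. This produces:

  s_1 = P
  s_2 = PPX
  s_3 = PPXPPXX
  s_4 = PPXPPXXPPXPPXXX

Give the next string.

Rewriting the 15 symbols of PPXPPXXPPXPPXXX one by one yields PPX PPX X PPX PPX X X PPX PPX X PPX PPX X X X; concatenated:

PPXPPXXPPXPPXXXPPXPPXXPPXPPXXXX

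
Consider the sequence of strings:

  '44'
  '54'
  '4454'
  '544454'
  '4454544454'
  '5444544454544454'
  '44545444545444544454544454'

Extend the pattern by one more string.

Each term (from the third on) is the two preceding terms concatenated in order: term 3 = 44·54 = 4454.
The next term joins 5444544454544454 and 44545444545444544454544454.

544454445454445444545444545444544454544454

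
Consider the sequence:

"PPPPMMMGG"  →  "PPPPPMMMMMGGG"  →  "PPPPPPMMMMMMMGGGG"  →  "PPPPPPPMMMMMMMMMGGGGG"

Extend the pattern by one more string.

PPPPPPPPMMMMMMMMMMMGGGGGG

Term n consists of n+2 P's, followed by 2n-1 M's, followed by n G's, where the shown terms are n = 2, 3, 4, 5.
For the next term, n = 6, so the run lengths are 8, 11, 6.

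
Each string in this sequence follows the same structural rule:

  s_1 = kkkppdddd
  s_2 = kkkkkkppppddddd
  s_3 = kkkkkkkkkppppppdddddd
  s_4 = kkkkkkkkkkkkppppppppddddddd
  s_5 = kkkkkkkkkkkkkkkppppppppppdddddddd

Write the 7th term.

The n-th term is 3n k's then 2n p's then n+3 d's (n = 1, 2, …).
At n = 7 the blocks have lengths 21, 14, 10.

kkkkkkkkkkkkkkkkkkkkkppppppppppppppdddddddddd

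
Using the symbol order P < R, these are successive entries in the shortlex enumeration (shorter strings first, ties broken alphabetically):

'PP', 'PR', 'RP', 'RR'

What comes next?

RR is the last string of length 2, so the next is the first of length 3: P repeated 3 times.

PPP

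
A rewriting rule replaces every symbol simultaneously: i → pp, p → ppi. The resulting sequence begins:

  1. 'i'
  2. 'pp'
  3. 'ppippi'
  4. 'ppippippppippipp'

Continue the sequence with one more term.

ppippippppippippppippippippippppippippppippi

φ(ppippippppippipp) expands symbol-by-symbol to ppi ppi pp ppi ppi pp ppi ppi ppi ppi pp ppi ppi pp ppi ppi; joining the 16 pieces gives the next term.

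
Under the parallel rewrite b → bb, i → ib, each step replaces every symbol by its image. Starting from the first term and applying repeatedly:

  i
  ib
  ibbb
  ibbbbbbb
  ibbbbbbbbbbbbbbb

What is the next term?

Rewriting the 16 symbols of ibbbbbbbbbbbbbbb one by one yields ib bb bb bb bb bb bb bb bb bb bb bb bb bb bb bb; concatenated:

ibbbbbbbbbbbbbbbbbbbbbbbbbbbbbbb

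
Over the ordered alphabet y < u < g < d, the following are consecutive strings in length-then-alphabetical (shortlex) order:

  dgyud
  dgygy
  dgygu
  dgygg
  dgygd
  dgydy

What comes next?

The successor of dgydy increments the rightmost position that isn't already d and resets every position after it to y.

dgydu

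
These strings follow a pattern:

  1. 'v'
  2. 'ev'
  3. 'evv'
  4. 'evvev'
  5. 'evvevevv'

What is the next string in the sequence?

Each term (from the third on) is the previous term followed by the one before it: term 3 = ev·v = evv.
So term 6 is evvevevv·evvev.

evvevevvevvev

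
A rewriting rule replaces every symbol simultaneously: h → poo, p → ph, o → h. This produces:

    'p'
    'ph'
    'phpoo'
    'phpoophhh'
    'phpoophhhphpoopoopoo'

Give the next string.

phpoophhhphpoopoopoophpoophhhphhhphhh

Applying the rule to each of the 20 symbols of phpoophhhphpoopoopoo gives the pieces ph poo ph h h ph poo poo poo ph poo ph h h ph h h ph h h, which concatenate to the answer.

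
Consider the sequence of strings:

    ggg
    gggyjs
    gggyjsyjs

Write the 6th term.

gggyjsyjsyjsyjsyjs

Every step adds yjs to the end: s(k+1) = s(k)·yjs.
From gggyjsyjs, 3 further steps: gggyjsyjs → gggyjsyjsyjs → gggyjsyjsyjsyjs → (answer).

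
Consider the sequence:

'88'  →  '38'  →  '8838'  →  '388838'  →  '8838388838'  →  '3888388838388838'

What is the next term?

88383888383888388838388838

This is a Fibonacci-style word recurrence s(k) = s(k−2)·s(k−1): e.g. 88·38 = 8838.
So term 7 is 8838388838·3888388838388838.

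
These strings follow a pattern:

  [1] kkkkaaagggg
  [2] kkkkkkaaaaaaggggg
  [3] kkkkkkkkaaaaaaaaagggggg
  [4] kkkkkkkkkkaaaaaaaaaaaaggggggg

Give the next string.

Term n consists of 2n+2 k's, followed by 3n a's, followed by n+3 g's (n = 1, 2, …).
At n = 5 the blocks have lengths 12, 15, 8.

kkkkkkkkkkkkaaaaaaaaaaaaaaagggggggg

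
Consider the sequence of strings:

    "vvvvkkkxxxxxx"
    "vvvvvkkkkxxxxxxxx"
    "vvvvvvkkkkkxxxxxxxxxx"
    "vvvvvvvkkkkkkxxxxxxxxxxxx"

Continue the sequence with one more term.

vvvvvvvvkkkkkkkxxxxxxxxxxxxxx

Reading off run lengths: v runs 4, 5, 6, 7; k runs 3, 4, 5, 6; x runs 6, 8, 10, 12 — each is linear in n, where the shown terms are n = 3, 4, 5, 6.
For the next term, n = 7, so the run lengths are 8, 7, 14.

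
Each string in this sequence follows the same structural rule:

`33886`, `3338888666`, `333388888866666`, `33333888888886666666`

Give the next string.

Each string has the form 3^{n+1} 8^{2n} 6^{2n-1} (n = 1, 2, …).
Setting n = 5 gives 6, 10, 9 characters in each block.

3333338888888888666666666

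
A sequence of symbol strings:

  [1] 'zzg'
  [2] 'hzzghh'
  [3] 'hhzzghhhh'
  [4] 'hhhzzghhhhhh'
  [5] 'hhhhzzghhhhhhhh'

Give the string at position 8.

hhhhhhhzzghhhhhhhhhhhhhh

s(k+1) = h·s(k)·hh, so each term gains h as a prefix and hh as a suffix.
From hhhhzzghhhhhhhh, 3 further steps: hhhhzzghhhhhhhh → hhhhhzzghhhhhhhhhh → hhhhhhzzghhhhhhhhhhhh → (answer).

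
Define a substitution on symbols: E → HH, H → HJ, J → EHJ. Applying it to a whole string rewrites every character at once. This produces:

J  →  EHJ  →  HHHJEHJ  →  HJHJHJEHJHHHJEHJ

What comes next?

HJEHJHJEHJHJEHJHHHJEHJHJHJHJEHJHHHJEHJ

φ(HJHJHJEHJHHHJEHJ) expands symbol-by-symbol to HJ EHJ HJ EHJ HJ EHJ HH HJ EHJ HJ HJ HJ EHJ HH HJ EHJ; joining the 16 pieces gives the next term.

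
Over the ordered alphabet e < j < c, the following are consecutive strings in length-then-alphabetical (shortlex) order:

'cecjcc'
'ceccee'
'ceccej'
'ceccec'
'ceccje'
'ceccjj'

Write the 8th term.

ceccce

Stepping forward 2 times from ceccjj: ceccjj → ceccjc, then the target.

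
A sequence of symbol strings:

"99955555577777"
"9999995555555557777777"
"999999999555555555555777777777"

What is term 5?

Reading off run lengths: 9 runs 3, 6, 9; 5 runs 6, 9, 12; 7 runs 5, 7, 9 — each is linear in n (n = 1, 2, …).
For term 5, n = 5, so the run lengths are 15, 18, 13.

9999999999999995555555555555555557777777777777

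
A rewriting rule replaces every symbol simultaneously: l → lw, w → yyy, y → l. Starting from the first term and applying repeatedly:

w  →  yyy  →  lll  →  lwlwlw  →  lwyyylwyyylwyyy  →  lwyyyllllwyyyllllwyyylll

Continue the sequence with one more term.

Applying the rule to each of the 24 symbols of lwyyyllllwyyyllllwyyylll gives the pieces lw yyy l l l lw lw lw lw yyy l l l lw lw lw lw yyy l l l lw lw lw, which concatenate to the answer.

lwyyyllllwlwlwlwyyyllllwlwlwlwyyyllllwlwlw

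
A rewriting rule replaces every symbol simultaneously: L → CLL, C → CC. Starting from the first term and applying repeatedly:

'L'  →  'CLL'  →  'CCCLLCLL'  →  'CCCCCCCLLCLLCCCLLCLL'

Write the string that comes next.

Applying the rule to each of the 20 symbols of CCCCCCCLLCLLCCCLLCLL gives the pieces CC CC CC CC CC CC CC CLL CLL CC CLL CLL CC CC CC CLL CLL CC CLL CLL, which concatenate to the answer.

CCCCCCCCCCCCCCCLLCLLCCCLLCLLCCCCCCCLLCLLCCCLLCLL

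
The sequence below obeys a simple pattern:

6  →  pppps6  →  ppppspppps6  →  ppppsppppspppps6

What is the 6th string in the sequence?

Each term is the previous one with pppps prepended.
From ppppsppppspppps6, 2 further steps: ppppsppppspppps6 → ppppsppppsppppspppps6 → (answer).

ppppsppppsppppsppppspppps6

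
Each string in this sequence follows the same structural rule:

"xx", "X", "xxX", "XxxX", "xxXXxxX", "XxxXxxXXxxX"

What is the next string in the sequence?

This is a Fibonacci-style word recurrence s(k) = s(k−2)·s(k−1): e.g. xx·X = xxX.
Continuing: xxXXxxX · XxxXxxXXxxX gives term 7.

xxXXxxXXxxXxxXXxxX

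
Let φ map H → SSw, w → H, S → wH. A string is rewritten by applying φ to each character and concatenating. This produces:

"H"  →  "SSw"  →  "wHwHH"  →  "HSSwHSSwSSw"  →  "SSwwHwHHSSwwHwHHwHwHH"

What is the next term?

wHwHHHSSwHSSwSSwwHwHHHSSwHSSwSSwHSSwHSSwSSw

Applying the rule to each of the 21 symbols of SSwwHwHHSSwwHwHHwHwHH gives the pieces wH wH H H SSw H SSw SSw wH wH H H SSw H SSw SSw H SSw H SSw SSw, which concatenate to the answer.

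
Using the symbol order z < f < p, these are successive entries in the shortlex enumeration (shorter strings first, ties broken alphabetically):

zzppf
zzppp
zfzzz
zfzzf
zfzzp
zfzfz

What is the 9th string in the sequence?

Advancing 3 positions from zfzfz through zfzfz → zfzff → zfzfp reaches term 9.

zfzpz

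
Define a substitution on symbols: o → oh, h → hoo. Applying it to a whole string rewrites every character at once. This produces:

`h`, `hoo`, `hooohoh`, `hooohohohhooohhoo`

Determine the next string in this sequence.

hooohohohhooohhooohhoohooohohohhoohooohoh

φ(hooohohohhooohhoo) expands symbol-by-symbol to hoo oh oh oh hoo oh hoo oh hoo hoo oh oh oh hoo hoo oh oh; joining the 17 pieces gives the next term.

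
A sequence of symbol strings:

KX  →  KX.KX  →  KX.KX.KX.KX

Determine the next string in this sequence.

s(k+1) = s(k)·.·s(k) — each term doubles the last with '.' between the halves.
Doubling KX.KX.KX.KX with '.' between the halves:

KX.KX.KX.KX.KX.KX.KX.KX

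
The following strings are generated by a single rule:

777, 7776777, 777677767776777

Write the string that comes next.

7776777677767776777677767776777

Each string is two copies of the previous one joined by '6'.
One more doubling of 777677767776777 gives the answer.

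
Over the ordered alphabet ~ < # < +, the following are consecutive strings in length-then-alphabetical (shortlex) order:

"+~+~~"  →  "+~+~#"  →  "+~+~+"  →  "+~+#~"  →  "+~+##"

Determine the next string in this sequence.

Find the rightmost character of +~+## below +, bump it to the next letter, and reset everything to its right to ~.

+~+#+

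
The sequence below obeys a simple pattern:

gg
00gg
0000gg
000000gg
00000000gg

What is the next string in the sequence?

Each term is the previous one with 00 prepended.
So the next term is 00·00000000gg.

0000000000gg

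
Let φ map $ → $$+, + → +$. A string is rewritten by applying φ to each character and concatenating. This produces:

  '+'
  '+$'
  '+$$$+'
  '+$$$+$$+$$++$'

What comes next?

Replace each of the 13 characters of +$$$+$$+$$++$ in place — +$ $$+ $$+ $$+ +$ $$+ $$+ +$ $$+ $$+ +$ +$ $$+ — and concatenate.

+$$$+$$+$$++$$$+$$++$$$+$$++$+$$$+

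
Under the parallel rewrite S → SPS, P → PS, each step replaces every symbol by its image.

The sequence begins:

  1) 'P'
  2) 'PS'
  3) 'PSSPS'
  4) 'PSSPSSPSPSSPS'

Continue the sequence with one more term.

PSSPSSPSPSSPSSPSPSSPSPSSPSSPSPSSPS

φ(PSSPSSPSPSSPS) expands symbol-by-symbol to PS SPS SPS PS SPS SPS PS SPS PS SPS SPS PS SPS; joining the 13 pieces gives the next term.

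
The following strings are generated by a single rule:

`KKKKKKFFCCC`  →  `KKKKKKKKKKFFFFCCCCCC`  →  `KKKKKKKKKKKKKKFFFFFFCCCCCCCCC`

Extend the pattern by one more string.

The n-th term is 4n+2 K's then 2n F's then 3n C's (n = 1, 2, …).
Setting n = 4 gives 18, 8, 12 characters in each block.

KKKKKKKKKKKKKKKKKKFFFFFFFFCCCCCCCCCCCC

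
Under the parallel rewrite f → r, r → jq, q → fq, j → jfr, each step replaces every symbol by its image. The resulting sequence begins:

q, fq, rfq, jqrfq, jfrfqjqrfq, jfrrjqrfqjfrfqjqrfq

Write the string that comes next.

Rewriting the 19 symbols of jfrrjqrfqjfrfqjqrfq one by one yields jfr r jq jq jfr fq jq r fq jfr r jq r fq jfr fq jq r fq; concatenated:

jfrrjqjqjfrfqjqrfqjfrrjqrfqjfrfqjqrfq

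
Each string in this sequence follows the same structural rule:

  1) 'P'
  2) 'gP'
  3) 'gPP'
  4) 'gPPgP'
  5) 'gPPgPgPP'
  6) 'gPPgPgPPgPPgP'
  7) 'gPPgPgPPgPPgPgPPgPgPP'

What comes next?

Each term (from the third on) is the previous term followed by the one before it: term 3 = gP·P = gPP.
Continuing: gPPgPgPPgPPgPgPPgPgPP · gPPgPgPPgPPgP gives term 8.

gPPgPgPPgPPgPgPPgPgPPgPPgPgPPgPPgP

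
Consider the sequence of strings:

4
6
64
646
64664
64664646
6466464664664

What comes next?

646646466466464664646

This is a Fibonacci-style word recurrence s(k) = s(k−1)·s(k−2): e.g. 6·4 = 64.
So term 8 is 6466464664664·64664646.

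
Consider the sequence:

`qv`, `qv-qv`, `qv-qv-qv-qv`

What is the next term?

s(k+1) = s(k)·-·s(k) — each term doubles the last with '-' between the halves.
Doubling qv-qv-qv-qv with '-' between the halves:

qv-qv-qv-qv-qv-qv-qv-qv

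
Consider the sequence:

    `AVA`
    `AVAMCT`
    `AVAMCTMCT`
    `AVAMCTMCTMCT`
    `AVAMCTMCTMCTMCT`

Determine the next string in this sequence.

AVAMCTMCTMCTMCTMCT

Each term is the previous one with MCT appended.
So the next term is AVAMCTMCTMCTMCT·MCT.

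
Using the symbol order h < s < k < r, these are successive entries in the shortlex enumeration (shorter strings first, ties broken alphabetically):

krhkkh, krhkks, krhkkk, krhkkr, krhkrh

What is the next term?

krhkrs

The successor of krhkrh increments the rightmost position that isn't already r and resets every position after it to h.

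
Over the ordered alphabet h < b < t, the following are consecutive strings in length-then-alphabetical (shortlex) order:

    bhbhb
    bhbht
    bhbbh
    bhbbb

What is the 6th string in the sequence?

Continuing the enumeration 2 steps past bhbbb: bhbbb → bhbbt → (answer).

bhbth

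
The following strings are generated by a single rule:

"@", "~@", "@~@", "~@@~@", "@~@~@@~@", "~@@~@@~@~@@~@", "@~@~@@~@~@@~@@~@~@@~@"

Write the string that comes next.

~@@~@@~@~@@~@@~@~@@~@~@@~@@~@~@@~@

From term 3 onward, concatenate the second-to-last term with the last: @·~@ = @~@, ~@·@~@ = ~@@~@, …
Continuing: ~@@~@@~@~@@~@ · @~@~@@~@~@@~@@~@~@@~@ gives term 8.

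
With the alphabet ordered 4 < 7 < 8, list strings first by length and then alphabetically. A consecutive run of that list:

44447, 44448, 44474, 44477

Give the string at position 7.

44487

Stepping forward 3 times from 44477: 44477 → 44478 → 44484, then the target.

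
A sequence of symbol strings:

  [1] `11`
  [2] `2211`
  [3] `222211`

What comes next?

Every step adds 22 at the front: s(k+1) = 22·s(k).
One more step from 222211 gives the answer.

22222211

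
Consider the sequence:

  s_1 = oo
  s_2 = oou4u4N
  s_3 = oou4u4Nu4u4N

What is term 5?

Each term is the previous one with u4u4N appended.
From oou4u4Nu4u4N, 2 further steps: oou4u4Nu4u4N → oou4u4Nu4u4Nu4u4N → (answer).

oou4u4Nu4u4Nu4u4Nu4u4N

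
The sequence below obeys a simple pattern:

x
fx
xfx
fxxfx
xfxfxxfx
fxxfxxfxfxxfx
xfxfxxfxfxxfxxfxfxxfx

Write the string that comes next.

Each term (from the third on) is the two preceding terms concatenated in order: term 3 = x·fx = xfx.
The next term joins fxxfxxfxfxxfx and xfxfxxfxfxxfxxfxfxxfx.

fxxfxxfxfxxfxxfxfxxfxfxxfxxfxfxxfx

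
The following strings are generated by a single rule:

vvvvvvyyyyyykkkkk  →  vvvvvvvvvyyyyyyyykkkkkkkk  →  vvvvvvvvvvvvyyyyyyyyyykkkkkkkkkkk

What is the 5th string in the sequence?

vvvvvvvvvvvvvvvvvvyyyyyyyyyyyyyykkkkkkkkkkkkkkkkk

The n-th term is 3n v's then 2n+2 y's then 3n-1 k's, where the shown terms are n = 2, 3, 4.
Setting n = 6 gives 18, 14, 17 characters in each block.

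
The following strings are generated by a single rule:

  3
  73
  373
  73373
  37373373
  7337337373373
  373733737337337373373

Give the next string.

From term 3 onward, concatenate the second-to-last term with the last: 3·73 = 373, 73·373 = 73373, …
Continuing: 7337337373373 · 373733737337337373373 gives term 8.

7337337373373373733737337337373373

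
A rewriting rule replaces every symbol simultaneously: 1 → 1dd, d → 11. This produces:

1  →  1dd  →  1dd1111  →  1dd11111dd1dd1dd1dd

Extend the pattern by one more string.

Replace each of the 19 characters of 1dd11111dd1dd1dd1dd in place — 1dd 11 11 1dd 1dd 1dd 1dd 1dd 11 11 1dd 11 11 1dd 11 11 1dd 11 11 — and concatenate.

1dd11111dd1dd1dd1dd1dd11111dd11111dd11111dd1111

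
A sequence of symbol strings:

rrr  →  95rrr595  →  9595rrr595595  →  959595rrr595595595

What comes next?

95959595rrr595595595595

Every step adds 95 to the front and 595 to the end of the previous string.
So the next term is 95·959595rrr595595595·595.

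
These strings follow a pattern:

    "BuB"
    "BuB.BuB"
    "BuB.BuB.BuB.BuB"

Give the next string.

BuB.BuB.BuB.BuB.BuB.BuB.BuB.BuB

Each string is two copies of the previous one joined by '.'.
So the next term is two copies of BuB.BuB.BuB.BuB with '.' between the halves.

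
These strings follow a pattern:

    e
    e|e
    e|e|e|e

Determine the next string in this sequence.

e|e|e|e|e|e|e|e

Each string is two copies of the previous one joined by '|'.
So the next term is two copies of e|e|e|e with '|' between the halves.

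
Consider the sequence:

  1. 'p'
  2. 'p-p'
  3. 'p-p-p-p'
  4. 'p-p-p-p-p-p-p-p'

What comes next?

p-p-p-p-p-p-p-p-p-p-p-p-p-p-p-p

Every step duplicates the string with '-' between the halves.
One more doubling of p-p-p-p-p-p-p-p gives the answer.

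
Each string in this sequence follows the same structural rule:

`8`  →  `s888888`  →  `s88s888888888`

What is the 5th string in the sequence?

Every step adds s88 to the front and 888 to the end of the previous string.
From s88s888888888, 2 further steps: s88s888888888 → s88s88s888888888888 → (answer).

s88s88s88s888888888888888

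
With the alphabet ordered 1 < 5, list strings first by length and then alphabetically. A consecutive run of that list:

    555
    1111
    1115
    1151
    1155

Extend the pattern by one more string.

Treat 1155 as a base-2 numeral over the given alphabet and add one, carrying through any trailing 5's.

1511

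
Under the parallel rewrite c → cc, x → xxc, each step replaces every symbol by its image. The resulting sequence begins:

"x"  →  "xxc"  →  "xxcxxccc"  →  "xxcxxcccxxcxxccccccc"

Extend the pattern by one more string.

φ(xxcxxcccxxcxxccccccc) expands symbol-by-symbol to xxc xxc cc xxc xxc cc cc cc xxc xxc cc xxc xxc cc cc cc cc cc cc cc; joining the 20 pieces gives the next term.

xxcxxcccxxcxxcccccccxxcxxcccxxcxxccccccccccccccc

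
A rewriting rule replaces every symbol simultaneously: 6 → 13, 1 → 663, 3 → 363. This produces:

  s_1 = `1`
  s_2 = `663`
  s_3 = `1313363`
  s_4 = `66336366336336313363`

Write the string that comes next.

φ(66336366336336313363) expands symbol-by-symbol to 13 13 363 363 13 363 13 13 363 363 13 363 363 13 363 663 363 363 13 363; joining the 20 pieces gives the next term.

1313363363133631313363363133633631336366336336313363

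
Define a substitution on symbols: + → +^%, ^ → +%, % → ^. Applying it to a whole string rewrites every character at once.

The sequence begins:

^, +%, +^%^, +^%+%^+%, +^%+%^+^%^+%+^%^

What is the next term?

φ(+^%+%^+^%^+%+^%^) expands symbol-by-symbol to +^% +% ^ +^% ^ +% +^% +% ^ +% +^% ^ +^% +% ^ +%; joining the 16 pieces gives the next term.

+^%+%^+^%^+%+^%+%^+%+^%^+^%+%^+%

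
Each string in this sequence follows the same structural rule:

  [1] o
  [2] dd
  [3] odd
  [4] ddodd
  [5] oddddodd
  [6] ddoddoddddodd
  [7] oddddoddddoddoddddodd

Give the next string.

Each term (from the third on) is the two preceding terms concatenated in order: term 3 = o·dd = odd.
So term 8 is ddoddoddddodd·oddddoddddoddoddddodd.

ddoddoddddoddoddddoddddoddoddddodd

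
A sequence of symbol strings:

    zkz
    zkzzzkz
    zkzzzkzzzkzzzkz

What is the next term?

zkzzzkzzzkzzzkzzzkzzzkzzzkzzzkz

Every step duplicates the string with 'z' between the halves.
So the next term is two copies of zkzzzkzzzkzzzkz with 'z' between the halves.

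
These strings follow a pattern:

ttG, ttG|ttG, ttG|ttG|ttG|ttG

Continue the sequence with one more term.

ttG|ttG|ttG|ttG|ttG|ttG|ttG|ttG

Each string is two copies of the previous one joined by '|'.
So the next term is two copies of ttG|ttG|ttG|ttG with '|' between the halves.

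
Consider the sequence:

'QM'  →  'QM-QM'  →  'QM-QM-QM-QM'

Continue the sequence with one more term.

Every step duplicates the string with '-' between the halves.
Doubling QM-QM-QM-QM with '-' between the halves:

QM-QM-QM-QM-QM-QM-QM-QM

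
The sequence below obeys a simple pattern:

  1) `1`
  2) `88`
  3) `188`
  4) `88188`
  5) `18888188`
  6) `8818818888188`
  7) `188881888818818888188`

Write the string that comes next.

8818818888188188881888818818888188

Each term (from the third on) is the two preceding terms concatenated in order: term 3 = 1·88 = 188.
The next term joins 8818818888188 and 188881888818818888188.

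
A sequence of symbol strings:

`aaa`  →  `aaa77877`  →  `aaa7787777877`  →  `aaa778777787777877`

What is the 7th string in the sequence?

aaa778777787777877778777787777877

Every step adds 77877 to the end: s(k+1) = s(k)·77877.
From aaa778777787777877, 3 further steps: aaa778777787777877 → aaa77877778777787777877 → aaa7787777877778777787777877 → (answer).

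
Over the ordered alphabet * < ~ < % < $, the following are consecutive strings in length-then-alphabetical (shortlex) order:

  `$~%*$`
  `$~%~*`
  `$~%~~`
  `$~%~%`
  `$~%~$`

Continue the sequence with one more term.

$~%%*

Treat $~%~$ as a base-4 numeral over the given alphabet and add one, carrying through any trailing $'s.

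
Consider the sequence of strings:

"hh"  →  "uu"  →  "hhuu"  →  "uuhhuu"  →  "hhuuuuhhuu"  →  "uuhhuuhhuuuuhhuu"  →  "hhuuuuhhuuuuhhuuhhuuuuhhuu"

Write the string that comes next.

This is a Fibonacci-style word recurrence s(k) = s(k−2)·s(k−1): e.g. hh·uu = hhuu.
The next term joins uuhhuuhhuuuuhhuu and hhuuuuhhuuuuhhuuhhuuuuhhuu.

uuhhuuhhuuuuhhuuhhuuuuhhuuuuhhuuhhuuuuhhuu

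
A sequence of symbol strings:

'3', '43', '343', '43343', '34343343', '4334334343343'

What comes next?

Each term (from the third on) is the two preceding terms concatenated in order: term 3 = 3·43 = 343.
Continuing: 34343343 · 4334334343343 gives term 7.

343433434334334343343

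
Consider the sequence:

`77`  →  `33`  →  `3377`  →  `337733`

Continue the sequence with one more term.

3377333377

This is a Fibonacci-style word recurrence s(k) = s(k−1)·s(k−2): e.g. 33·77 = 3377.
The next term joins 337733 and 3377.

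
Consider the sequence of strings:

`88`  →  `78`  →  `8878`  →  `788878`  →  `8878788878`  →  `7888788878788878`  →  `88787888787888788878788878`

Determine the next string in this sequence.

788878887878887888787888787888788878788878

Each term (from the third on) is the two preceding terms concatenated in order: term 3 = 88·78 = 8878.
So term 8 is 7888788878788878·88787888787888788878788878.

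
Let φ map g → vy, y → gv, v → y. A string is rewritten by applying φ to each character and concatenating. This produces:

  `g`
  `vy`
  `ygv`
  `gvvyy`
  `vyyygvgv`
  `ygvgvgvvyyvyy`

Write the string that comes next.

gvvyyvyyvyyygvgvygvgv

Replace each of the 13 characters of ygvgvgvvyyvyy in place — gv vy y vy y vy y y gv gv y gv gv — and concatenate.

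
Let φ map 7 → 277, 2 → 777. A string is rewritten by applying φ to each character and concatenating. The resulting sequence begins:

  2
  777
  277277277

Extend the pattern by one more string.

777277277777277277777277277

Rewriting each symbol of 277277277: 2→777, 7→277, 7→277, 2→777, 7→277, 7→277, 2→777, 7→277, 7→277, which concatenates to 777 277 277 777 277 277 777 277 277.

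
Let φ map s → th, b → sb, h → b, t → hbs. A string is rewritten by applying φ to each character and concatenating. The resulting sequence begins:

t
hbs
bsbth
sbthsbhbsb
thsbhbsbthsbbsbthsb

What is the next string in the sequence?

Applying the rule to each of the 19 symbols of thsbhbsbthsbbsbthsb gives the pieces hbs b th sb b sb th sb hbs b th sb sb th sb hbs b th sb, which concatenate to the answer.

hbsbthsbbsbthsbhbsbthsbsbthsbhbsbthsb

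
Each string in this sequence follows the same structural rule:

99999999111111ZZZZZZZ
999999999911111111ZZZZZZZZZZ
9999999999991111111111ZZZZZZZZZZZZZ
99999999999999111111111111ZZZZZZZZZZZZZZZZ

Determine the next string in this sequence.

The n-th term is 2n+2 9's then 2n 1's then 3n-2 Z's, where the shown terms are n = 3, 4, 5, 6.
Setting n = 7 gives 16, 14, 19 characters in each block.

999999999999999911111111111111ZZZZZZZZZZZZZZZZZZZ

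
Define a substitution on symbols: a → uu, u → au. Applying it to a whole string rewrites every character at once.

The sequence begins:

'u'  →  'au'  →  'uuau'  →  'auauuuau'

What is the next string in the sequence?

Rewriting each symbol of auauuuau: a→uu, u→au, a→uu, u→au, u→au, u→au, a→uu, u→au, which concatenates to uu au uu au au au uu au.

uuauuuauauauuuau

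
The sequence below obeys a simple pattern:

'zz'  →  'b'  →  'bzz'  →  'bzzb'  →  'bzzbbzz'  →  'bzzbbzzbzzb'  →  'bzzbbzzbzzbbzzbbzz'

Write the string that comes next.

This is a Fibonacci-style word recurrence s(k) = s(k−1)·s(k−2): e.g. b·zz = bzz.
So term 8 is bzzbbzzbzzbbzzbbzz·bzzbbzzbzzb.

bzzbbzzbzzbbzzbbzzbzzbbzzbzzb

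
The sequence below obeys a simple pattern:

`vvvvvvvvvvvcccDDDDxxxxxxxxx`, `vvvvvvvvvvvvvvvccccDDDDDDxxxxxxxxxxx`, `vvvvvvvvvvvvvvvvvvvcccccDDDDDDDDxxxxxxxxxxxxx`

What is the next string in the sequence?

Reading off run lengths: v runs 11, 15, 19; c runs 3, 4, 5; D runs 4, 6, 8; x runs 9, 11, 13 — each is linear in n, where the shown terms are n = 3, 4, 5.
At n = 6 the blocks have lengths 23, 6, 10, 15.

vvvvvvvvvvvvvvvvvvvvvvvccccccDDDDDDDDDDxxxxxxxxxxxxxxx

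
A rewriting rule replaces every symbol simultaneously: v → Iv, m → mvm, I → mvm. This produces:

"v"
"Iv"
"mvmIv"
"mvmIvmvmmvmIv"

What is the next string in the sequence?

φ(mvmIvmvmmvmIv) expands symbol-by-symbol to mvm Iv mvm mvm Iv mvm Iv mvm mvm Iv mvm mvm Iv; joining the 13 pieces gives the next term.

mvmIvmvmmvmIvmvmIvmvmmvmIvmvmmvmIv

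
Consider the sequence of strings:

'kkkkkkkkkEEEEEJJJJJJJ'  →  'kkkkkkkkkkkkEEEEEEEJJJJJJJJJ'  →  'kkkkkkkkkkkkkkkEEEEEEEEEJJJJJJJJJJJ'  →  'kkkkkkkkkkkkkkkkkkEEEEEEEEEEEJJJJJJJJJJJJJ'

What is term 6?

Reading off run lengths: k runs 9, 12, 15, 18; E runs 5, 7, 9, 11; J runs 7, 9, 11, 13 — each is linear in n, where the shown terms are n = 2, 3, 4, 5.
At n = 7 the blocks have lengths 24, 15, 17.

kkkkkkkkkkkkkkkkkkkkkkkkEEEEEEEEEEEEEEEJJJJJJJJJJJJJJJJJ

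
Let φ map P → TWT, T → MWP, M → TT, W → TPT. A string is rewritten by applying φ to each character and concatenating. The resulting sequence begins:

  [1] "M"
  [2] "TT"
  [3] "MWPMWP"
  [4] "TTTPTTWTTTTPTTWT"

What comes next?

Replace each of the 16 characters of TTTPTTWTTTTPTTWT in place — MWP MWP MWP TWT MWP MWP TPT MWP MWP MWP MWP TWT MWP MWP TPT MWP — and concatenate.

MWPMWPMWPTWTMWPMWPTPTMWPMWPMWPMWPTWTMWPMWPTPTMWP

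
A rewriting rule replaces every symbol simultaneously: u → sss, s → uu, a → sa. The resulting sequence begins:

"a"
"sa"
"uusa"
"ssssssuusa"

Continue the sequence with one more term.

Apply φ to ssssssuusa symbol by symbol: s→uu, s→uu, s→uu, s→uu, s→uu, s→uu, u→sss, u→sss, s→uu, a→sa; joined: uu uu uu uu uu uu sss sss uu sa.

uuuuuuuuuuuussssssuusa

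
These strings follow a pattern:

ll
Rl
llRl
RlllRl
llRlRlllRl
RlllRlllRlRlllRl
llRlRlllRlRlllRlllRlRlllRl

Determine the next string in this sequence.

This is a Fibonacci-style word recurrence s(k) = s(k−2)·s(k−1): e.g. ll·Rl = llRl.
The next term joins RlllRlllRlRlllRl and llRlRlllRlRlllRlllRlRlllRl.

RlllRlllRlRlllRlllRlRlllRlRlllRlllRlRlllRl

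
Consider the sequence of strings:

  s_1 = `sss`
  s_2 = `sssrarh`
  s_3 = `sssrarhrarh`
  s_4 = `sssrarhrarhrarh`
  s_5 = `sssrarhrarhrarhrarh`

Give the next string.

The strings grow by a fixed suffix rarh each time.
Applying this once more to sssrarhrarhrarhrarh:

sssrarhrarhrarhrarhrarh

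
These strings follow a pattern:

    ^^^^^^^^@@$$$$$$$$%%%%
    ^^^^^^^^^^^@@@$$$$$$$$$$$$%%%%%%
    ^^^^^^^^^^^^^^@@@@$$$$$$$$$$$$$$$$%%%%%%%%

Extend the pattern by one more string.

Term n consists of 3n+2 ^'s, followed by n @'s, followed by 4n $'s, followed by 2n %'s, where the shown terms are n = 2, 3, 4.
Setting n = 5 gives 17, 5, 20, 10 characters in each block.

^^^^^^^^^^^^^^^^^@@@@@$$$$$$$$$$$$$$$$$$$$%%%%%%%%%%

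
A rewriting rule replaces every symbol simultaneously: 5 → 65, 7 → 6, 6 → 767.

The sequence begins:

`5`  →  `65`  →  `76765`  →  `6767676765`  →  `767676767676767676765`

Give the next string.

Rewriting the 21 symbols of 767676767676767676765 one by one yields 6 767 6 767 6 767 6 767 6 767 6 767 6 767 6 767 6 767 6 767 65; concatenated:

676767676767676767676767676767676767676765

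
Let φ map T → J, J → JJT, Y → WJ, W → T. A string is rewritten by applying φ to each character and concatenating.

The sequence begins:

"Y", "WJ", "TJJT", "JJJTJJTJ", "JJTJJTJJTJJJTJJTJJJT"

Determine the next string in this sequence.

JJTJJTJJJTJJTJJJTJJTJJJTJJTJJTJJJTJJTJJJTJJTJJTJ

Replace each of the 20 characters of JJTJJTJJTJJJTJJTJJJT in place — JJT JJT J JJT JJT J JJT JJT J JJT JJT JJT J JJT JJT J JJT JJT JJT J — and concatenate.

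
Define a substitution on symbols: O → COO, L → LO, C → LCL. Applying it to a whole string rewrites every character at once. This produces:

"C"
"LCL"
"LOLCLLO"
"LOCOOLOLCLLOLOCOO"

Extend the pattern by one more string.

LOCOOLCLCOOCOOLOCOOLOLCLLOLOCOOLOCOOLCLCOOCOO

φ(LOCOOLOLCLLOLOCOO) expands symbol-by-symbol to LO COO LCL COO COO LO COO LO LCL LO LO COO LO COO LCL COO COO; joining the 17 pieces gives the next term.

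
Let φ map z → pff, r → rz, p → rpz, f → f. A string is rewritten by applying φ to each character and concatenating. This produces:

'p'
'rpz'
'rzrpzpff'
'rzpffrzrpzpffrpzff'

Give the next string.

φ(rzpffrzrpzpffrpzff) expands symbol-by-symbol to rz pff rpz f f rz pff rz rpz pff rpz f f rz rpz pff f f; joining the 18 pieces gives the next term.

rzpffrpzffrzpffrzrpzpffrpzffrzrpzpffff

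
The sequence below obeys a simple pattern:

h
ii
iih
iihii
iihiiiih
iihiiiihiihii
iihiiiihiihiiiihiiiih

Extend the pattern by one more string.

iihiiiihiihiiiihiiiihiihiiiihiihii

From term 3 onward, concatenate the last term with the second-to-last: ii·h = iih, iih·ii = iihii, …
So term 8 is iihiiiihiihiiiihiiiih·iihiiiihiihii.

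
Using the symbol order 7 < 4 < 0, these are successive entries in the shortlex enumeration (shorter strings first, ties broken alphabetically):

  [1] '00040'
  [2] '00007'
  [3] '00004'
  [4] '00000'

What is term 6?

Continuing the enumeration 2 steps past 00000: 00000 → 777777 → (answer).

777774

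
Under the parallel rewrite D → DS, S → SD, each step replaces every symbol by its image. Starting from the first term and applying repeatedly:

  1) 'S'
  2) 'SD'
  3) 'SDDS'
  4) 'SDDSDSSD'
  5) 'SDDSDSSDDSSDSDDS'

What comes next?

Replace each of the 16 characters of SDDSDSSDDSSDSDDS in place — SD DS DS SD DS SD SD DS DS SD SD DS SD DS DS SD — and concatenate.

SDDSDSSDDSSDSDDSDSSDSDDSSDDSDSSD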